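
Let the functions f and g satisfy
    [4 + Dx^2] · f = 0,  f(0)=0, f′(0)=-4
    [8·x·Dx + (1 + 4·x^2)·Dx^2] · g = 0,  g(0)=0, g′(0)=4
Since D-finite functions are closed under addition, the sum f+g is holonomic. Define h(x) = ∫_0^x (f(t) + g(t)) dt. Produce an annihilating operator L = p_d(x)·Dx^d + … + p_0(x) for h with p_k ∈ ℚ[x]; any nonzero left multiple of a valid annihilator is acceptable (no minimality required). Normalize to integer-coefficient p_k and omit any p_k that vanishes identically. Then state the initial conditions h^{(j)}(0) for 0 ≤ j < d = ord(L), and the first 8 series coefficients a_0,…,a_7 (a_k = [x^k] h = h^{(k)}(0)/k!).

f: a_k = 0, -4, 0, 8/3, 0, -8/15, 0, 16/315, …
g: a_k = 0, 4, 0, -16/3, 0, 64/5, 0, -256/7, …
L₀ := lclm(L_f,L_g); ord L₀ ≤ 2+2.
h=∫₀ˣh₀: take L = L₀·Dx.
L = (-352·x + 1792·x^3 + 512·x^5)·Dx^2 + (-4 + 112·x^2 + 576·x^4 + 256·x^6)·Dx^3 + (-88·x + 448·x^3 + 128·x^5)·Dx^4 + (-1 + 28·x^2 + 144·x^4 + 64·x^6)·Dx^5  (order 5).
h: a_k = 0, 0, 0, 0, -2/3, 0, 92/45, 0, …
ICs: h(0) = 0, h′(0) = 0, h′′(0) = 0, h′′′(0) = 0, h′′′′(0) = -16.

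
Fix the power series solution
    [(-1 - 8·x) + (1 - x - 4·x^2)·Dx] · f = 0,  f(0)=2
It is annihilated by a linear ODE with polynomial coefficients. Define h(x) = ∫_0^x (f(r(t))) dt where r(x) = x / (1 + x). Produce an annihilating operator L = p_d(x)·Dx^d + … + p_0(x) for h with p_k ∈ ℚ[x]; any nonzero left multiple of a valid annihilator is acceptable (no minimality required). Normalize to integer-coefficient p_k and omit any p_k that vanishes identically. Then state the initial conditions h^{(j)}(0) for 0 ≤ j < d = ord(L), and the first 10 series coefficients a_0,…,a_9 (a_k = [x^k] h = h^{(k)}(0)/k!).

L = (1 + 9·x)·Dx + (-1 - 2·x + 3·x^2 + 4·x^3)·Dx^2  (order 2).
h: a_k = 0, 2, 1, 8/3, 0, 32/5, -16/3, 160/7, -36, 928/9, …
ICs: h(0) = 0, h′(0) = 2.

f: a_k = 2, 2, 10, 18, 58, 130, 362, 882, 2330, 5858, …
h₀=f(r): pull back L_f along r ⇒ L₀.
h=∫₀ˣh₀: take L = L₀·Dx.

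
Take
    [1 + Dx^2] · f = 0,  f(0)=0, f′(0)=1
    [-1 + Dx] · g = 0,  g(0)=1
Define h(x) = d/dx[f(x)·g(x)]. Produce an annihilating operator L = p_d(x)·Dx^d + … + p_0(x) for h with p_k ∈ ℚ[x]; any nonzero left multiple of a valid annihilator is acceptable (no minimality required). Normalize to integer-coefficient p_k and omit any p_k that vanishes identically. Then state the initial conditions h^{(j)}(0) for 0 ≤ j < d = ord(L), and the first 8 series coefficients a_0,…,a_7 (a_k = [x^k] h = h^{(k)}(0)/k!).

L = 2 - 2·Dx + Dx^2  (order 2).
h: a_k = 1, 2, 1, 0, -1/6, -1/15, -1/90, 0, …
ICs: h(0) = 1, h′(0) = 2.

f: a_k = 0, 1, 0, -1/6, 0, 1/120, 0, -1/5040, …
g: a_k = 1, 1, 1/2, 1/6, 1/24, 1/120, 1/720, 1/5040, …
L₀ := L_f ⊗_s L_g (sym. prod.), ord ≤ 2.
h₀' ⇒ L via d/dx closure of L₀.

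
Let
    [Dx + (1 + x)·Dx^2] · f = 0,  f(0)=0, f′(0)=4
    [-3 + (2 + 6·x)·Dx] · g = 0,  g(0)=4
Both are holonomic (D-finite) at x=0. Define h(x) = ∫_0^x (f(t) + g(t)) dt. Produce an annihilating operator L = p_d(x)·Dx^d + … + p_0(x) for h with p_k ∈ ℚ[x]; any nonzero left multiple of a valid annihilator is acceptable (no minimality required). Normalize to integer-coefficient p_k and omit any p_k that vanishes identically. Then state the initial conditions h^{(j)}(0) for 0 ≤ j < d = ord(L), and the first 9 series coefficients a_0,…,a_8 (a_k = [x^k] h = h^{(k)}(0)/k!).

f: a_k = 0, 4, -2, 4/3, -1, 4/5, -2/3, 4/7, -1/2, …
g: a_k = 4, 6, -9/2, 27/4, -405/32, 1701/64, -15309/256, 72171/512, -2814669/8192, …
Sum ⇒ L₀ = lclm(L_f,L_g) in ℚ(x)⟨Dx⟩.
∫: right-multiply L₀ by Dx.
L = (-15 + 9·x)·Dx^2 + (-19 - 6·x + 45·x^2)·Dx^3 + (-2 - 2·x + 18·x^2 + 18·x^3)·Dx^4  (order 4).
h: a_k = 0, 4, 5, -13/6, 97/48, -437/160, 8761/1920, -46439/5376, 507245/28672, …
ICs: h(0) = 0, h′(0) = 4, h′′(0) = 10, h′′′(0) = -13.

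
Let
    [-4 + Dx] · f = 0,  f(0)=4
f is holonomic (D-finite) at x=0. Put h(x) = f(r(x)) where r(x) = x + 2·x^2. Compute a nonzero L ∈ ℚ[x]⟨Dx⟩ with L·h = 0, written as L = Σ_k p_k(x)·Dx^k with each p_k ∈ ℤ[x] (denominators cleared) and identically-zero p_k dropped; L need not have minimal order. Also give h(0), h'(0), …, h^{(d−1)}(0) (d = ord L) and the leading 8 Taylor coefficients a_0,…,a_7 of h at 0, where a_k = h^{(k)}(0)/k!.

f: a_k = 4, 16, 32, 128/3, 128/3, 512/15, 1024/45, 4096/315, …
f∘r: x↦r, Dx↦Dx/r' in L_f ⇒ L₀.
L = (-4 - 16·x) + Dx  (order 1).
h: a_k = 4, 16, 64, 512/3, 1280/3, 13312/15, 77824/45, 950272/315, …
ICs: h(0) = 4.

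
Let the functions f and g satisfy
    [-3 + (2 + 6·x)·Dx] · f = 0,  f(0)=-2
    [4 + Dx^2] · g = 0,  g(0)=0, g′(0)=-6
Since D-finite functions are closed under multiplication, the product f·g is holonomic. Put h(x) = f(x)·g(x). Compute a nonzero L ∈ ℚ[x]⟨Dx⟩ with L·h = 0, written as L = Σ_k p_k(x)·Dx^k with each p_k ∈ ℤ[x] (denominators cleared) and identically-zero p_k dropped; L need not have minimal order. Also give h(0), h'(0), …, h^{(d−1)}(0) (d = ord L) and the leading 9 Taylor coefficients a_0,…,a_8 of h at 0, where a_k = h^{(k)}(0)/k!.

f: a_k = -2, -3, 9/4, -27/8, 405/64, -1701/128, 15309/512, -72171/1024, 2814669/16384, …
g: a_k = 0, -6, 0, 4, 0, -4/5, 0, 8/105, 0, …
Product ⇒ symmetric product L₀, ord ≤ 2.
L = (43 + 96·x + 144·x^2) + (-12 - 36·x)·Dx + (4 + 24·x + 36·x^2)·Dx^2  (order 2).
h: a_k = 0, 12, 18, -43/2, 33/4, -4379/160, 21963/320, -838883/5376, 6669683/17920, …
ICs: h(0) = 0, h′(0) = 12.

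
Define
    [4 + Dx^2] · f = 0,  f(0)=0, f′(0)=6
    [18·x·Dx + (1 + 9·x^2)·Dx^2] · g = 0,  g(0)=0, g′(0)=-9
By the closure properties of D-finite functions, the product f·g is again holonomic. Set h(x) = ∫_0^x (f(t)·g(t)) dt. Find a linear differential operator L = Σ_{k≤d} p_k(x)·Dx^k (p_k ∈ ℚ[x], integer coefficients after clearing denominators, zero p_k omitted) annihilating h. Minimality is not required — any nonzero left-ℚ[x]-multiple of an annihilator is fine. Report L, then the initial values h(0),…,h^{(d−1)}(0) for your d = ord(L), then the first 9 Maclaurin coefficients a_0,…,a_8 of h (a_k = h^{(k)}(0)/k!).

f: a_k = 0, 6, 0, -4, 0, 4/5, 0, -8/105, 0, …
g: a_k = 0, -9, 0, 27, 0, -729/5, 0, 6561/7, 0, …
Product ⇒ symmetric product L₀, ord ≤ 4.
h=∫h₀ ⇒ L = L₀·Dx.
L = (2080 + 50256·x^2 + 89424·x^4 + 186624·x^6 + 419904·x^8)·Dx + (3168·x + 38880·x^3 + 139968·x^5 + 419904·x^7)·Dx^2 + (572 + 13788·x^2 + 33048·x^4 + 93312·x^6 + 209952·x^8)·Dx^3 + (792·x + 9720·x^3 + 34992·x^5 + 104976·x^7)·Dx^4 + (13 + 306·x^2 + 2673·x^4 + 11664·x^6 + 26244·x^8)·Dx^5  (order 5).
h: a_k = 0, 0, 0, -18, 0, 198/5, 0, -990/7, 0, …
ICs: h(0) = 0, h′(0) = 0, h′′(0) = 0, h′′′(0) = -108, h′′′′(0) = 0.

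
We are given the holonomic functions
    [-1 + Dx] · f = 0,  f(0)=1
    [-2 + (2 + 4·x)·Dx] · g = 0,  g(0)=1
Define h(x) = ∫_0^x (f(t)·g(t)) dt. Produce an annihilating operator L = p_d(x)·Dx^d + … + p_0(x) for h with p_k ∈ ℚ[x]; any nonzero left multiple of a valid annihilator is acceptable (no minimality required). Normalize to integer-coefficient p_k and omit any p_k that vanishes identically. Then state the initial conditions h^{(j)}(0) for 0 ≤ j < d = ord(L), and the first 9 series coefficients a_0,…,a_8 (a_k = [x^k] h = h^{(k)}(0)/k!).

L = (-2 - 2·x)·Dx + (1 + 2·x)·Dx^2  (order 2).
h: a_k = 0, 1, 1, 1/3, 1/6, -1/30, 7/90, -61/630, 347/2520, …
ICs: h(0) = 0, h′(0) = 1.

f: a_k = 1, 1, 1/2, 1/6, 1/24, 1/120, 1/720, 1/5040, 1/40320, …
g: a_k = 1, 1, -1/2, 1/2, -5/8, 7/8, -21/16, 33/16, -429/128, …
L₀ := L_f ⊗_s L_g (sym. prod.), ord ≤ 1.
Integrate: L := L₀·Dx.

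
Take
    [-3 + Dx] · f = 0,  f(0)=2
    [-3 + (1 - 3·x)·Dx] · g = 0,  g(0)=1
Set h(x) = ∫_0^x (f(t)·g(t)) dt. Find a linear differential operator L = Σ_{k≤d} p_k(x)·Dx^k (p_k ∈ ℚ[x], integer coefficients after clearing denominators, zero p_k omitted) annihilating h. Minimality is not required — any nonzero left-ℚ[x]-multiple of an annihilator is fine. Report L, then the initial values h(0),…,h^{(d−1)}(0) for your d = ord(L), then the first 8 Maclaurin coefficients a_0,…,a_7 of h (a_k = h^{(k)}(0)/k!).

L = (6 - 9·x)·Dx + (-1 + 3·x)·Dx^2  (order 2).
h: a_k = 0, 2, 6, 15, 36, 351/4, 4401/20, 158517/280, …
ICs: h(0) = 0, h′(0) = 2.

f: a_k = 2, 6, 9, 9, 27/4, 81/20, 81/40, 243/280, …
g: a_k = 1, 3, 9, 27, 81, 243, 729, 2187, …
L₀ := L_f ⊗_s L_g (sym. prod.), ord ≤ 1.
Integrate: L := L₀·Dx.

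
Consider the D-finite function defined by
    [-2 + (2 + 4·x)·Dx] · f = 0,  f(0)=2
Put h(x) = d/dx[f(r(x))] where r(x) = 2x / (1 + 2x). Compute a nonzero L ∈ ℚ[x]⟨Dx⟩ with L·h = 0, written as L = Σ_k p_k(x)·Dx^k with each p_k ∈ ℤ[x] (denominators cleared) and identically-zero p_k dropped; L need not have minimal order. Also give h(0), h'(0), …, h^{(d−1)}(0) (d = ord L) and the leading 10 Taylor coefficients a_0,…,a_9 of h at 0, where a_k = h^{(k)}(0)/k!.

f: a_k = 2, 2, -1, 1, -5/4, 7/4, -21/8, 33/8, -429/64, 715/64, …
Substitute x→r, Dx→(1/r')Dx; clear ⇒ L₀.
Derive L from L₀ (diff closure).
L = (-6 - 24·x) + (-1 - 8·x - 12·x^2)·Dx  (order 1).
h: a_k = 4, -24, 120, -592, 3000, -15696, 84336, -462240, 2570328, -14444560, …
ICs: h(0) = 4.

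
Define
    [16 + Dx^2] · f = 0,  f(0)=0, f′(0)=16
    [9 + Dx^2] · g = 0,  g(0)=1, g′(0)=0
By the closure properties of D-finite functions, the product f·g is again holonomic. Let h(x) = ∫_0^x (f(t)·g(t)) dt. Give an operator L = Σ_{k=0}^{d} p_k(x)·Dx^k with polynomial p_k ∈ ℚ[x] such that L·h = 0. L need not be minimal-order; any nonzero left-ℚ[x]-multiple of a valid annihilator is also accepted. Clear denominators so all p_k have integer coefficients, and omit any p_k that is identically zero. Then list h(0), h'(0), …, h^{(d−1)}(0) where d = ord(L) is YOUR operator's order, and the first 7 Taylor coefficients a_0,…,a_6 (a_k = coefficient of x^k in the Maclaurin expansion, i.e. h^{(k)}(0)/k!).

f: a_k = 0, 16, 0, -128/3, 0, 512/15, 0, …
g: a_k = 1, 0, -9/2, 0, 27/8, 0, -81/80, …
f·g: L₀ = L_f ⊗_s L_g, ord ≤ 2·2.
∫: right-multiply L₀ by Dx.
L = 49·Dx + 50·Dx^3 + Dx^5  (order 5).
h: a_k = 0, 0, 8, 0, -86/3, 0, 2101/45, …
ICs: h(0) = 0, h′(0) = 0, h′′(0) = 16, h′′′(0) = 0, h′′′′(0) = -688.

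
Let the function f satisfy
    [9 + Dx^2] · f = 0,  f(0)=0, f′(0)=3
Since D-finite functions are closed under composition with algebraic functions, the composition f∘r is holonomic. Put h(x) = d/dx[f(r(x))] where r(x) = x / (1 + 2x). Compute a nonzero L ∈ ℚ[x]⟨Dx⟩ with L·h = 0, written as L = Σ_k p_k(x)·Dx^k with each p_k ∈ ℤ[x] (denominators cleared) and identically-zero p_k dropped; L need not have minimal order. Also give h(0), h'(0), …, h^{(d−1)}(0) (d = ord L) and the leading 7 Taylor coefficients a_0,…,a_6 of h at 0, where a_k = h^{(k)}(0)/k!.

f: a_k = 0, 3, 0, -9/2, 0, 81/40, 0, …
f∘r: x↦r, Dx↦Dx/r' in L_f ⇒ L₀.
Derive L from L₀ (diff closure).
L = (33 + 96·x + 96·x^2) + (12 + 72·x + 144·x^2 + 96·x^3)·Dx + (1 + 8·x + 24·x^2 + 32·x^3 + 16·x^4)·Dx^2  (order 2).
h: a_k = 3, -12, 45/2, 12, -2319/8, 2925/2, -429483/80, …
ICs: h(0) = 3, h′(0) = -12.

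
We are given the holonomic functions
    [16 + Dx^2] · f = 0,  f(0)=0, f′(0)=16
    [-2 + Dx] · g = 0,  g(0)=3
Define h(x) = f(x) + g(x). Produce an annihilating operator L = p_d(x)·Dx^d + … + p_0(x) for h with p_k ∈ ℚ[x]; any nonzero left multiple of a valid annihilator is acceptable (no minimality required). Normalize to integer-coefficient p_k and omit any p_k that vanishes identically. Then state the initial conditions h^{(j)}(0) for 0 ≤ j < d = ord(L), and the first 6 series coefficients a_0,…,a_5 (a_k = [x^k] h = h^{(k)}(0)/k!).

L = -32 + 16·Dx - 2·Dx^2 + Dx^3  (order 3).
h: a_k = 3, 22, 6, -116/3, 2, 524/15, …
ICs: h(0) = 3, h′(0) = 22, h′′(0) = 12.

f: a_k = 0, 16, 0, -128/3, 0, 512/15, …
g: a_k = 3, 6, 6, 4, 2, 4/5, …
h₀=f+g: left-lcm gives L₀, ord ≤ 3.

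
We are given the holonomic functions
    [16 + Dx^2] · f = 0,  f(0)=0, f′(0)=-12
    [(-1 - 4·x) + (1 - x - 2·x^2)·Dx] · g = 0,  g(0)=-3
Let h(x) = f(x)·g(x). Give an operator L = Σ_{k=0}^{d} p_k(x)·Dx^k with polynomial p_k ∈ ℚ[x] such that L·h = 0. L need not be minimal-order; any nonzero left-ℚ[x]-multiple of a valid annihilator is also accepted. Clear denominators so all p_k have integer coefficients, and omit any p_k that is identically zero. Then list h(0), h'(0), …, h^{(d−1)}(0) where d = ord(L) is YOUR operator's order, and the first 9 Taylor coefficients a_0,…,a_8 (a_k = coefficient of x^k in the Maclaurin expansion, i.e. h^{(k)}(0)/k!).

f: a_k = 0, -12, 0, 32, 0, -128/5, 0, 1024/105, 0, …
g: a_k = -3, -3, -9, -15, -33, -63, -129, -255, -513, …
f·g: L₀ = L_f ⊗_s L_g, ord ≤ 2·1.
L = (-12 + 16·x + 32·x^2) + (2 + 8·x)·Dx + (-1 + x + 2·x^2)·Dx^2  (order 2).
h: a_k = 0, 36, 36, 12, 84, 924/5, 1764/5, 4852/7, 48956/35, …
ICs: h(0) = 0, h′(0) = 36.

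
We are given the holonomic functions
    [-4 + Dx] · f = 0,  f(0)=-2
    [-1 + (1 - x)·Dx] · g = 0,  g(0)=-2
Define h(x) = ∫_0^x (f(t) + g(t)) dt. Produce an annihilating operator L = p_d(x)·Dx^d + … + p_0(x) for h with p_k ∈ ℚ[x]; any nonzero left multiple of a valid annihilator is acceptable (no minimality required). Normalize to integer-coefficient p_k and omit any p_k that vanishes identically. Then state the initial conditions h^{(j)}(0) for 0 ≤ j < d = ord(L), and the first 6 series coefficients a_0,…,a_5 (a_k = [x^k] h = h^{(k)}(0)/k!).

f: a_k = -2, -8, -16, -64/3, -64/3, -256/15, …
g: a_k = -2, -2, -2, -2, -2, -2, …
h₀=f+g: left-lcm gives L₀, ord ≤ 2.
Integrate: L := L₀·Dx.
L = (-8 + 16·x)·Dx + (14 - 32·x + 16·x^2)·Dx^2 + (-3 + 7·x - 4·x^2)·Dx^3  (order 3).
h: a_k = 0, -4, -5, -6, -35/6, -14/3, …
ICs: h(0) = 0, h′(0) = -4, h′′(0) = -10.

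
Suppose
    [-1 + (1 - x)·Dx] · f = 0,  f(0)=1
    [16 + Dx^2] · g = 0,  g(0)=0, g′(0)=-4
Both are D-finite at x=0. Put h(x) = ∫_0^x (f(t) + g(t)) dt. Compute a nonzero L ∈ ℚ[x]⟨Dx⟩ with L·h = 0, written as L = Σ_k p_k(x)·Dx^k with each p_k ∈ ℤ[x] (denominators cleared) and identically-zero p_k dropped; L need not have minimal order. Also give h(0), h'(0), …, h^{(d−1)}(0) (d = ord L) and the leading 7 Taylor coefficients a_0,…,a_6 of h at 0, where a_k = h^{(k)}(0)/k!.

L = (176 - 256·x + 128·x^2)·Dx + (-144 + 400·x - 384·x^2 + 128·x^3)·Dx^2 + (11 - 16·x + 8·x^2)·Dx^3 + (-9 + 25·x - 24·x^2 + 8·x^3)·Dx^4  (order 4).
h: a_k = 0, 1, -3/2, 1/3, 35/12, 1/5, -113/90, …
ICs: h(0) = 0, h′(0) = 1, h′′(0) = -3, h′′′(0) = 2.

f: a_k = 1, 1, 1, 1, 1, 1, 1, …
g: a_k = 0, -4, 0, 32/3, 0, -128/15, 0, …
L₀ := lclm(L_f,L_g); ord L₀ ≤ 1+2.
h=∫h₀ ⇒ L = L₀·Dx.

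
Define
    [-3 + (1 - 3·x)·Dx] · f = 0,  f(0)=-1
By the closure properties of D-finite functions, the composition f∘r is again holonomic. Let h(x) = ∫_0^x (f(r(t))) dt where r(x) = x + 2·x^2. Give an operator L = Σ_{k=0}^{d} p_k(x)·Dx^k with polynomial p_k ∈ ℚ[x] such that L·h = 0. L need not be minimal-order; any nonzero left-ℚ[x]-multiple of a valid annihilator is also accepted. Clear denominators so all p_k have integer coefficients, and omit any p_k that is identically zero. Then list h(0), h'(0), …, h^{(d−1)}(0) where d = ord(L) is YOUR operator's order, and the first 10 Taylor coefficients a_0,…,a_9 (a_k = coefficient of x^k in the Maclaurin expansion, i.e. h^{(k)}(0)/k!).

L = (3 + 12·x)·Dx + (-1 + 3·x + 6·x^2)·Dx^2  (order 2).
h: a_k = 0, -1, -3/2, -5, -63/4, -279/5, -405/2, -5319/7, -23247/8, -11295, …
ICs: h(0) = 0, h′(0) = -1.

f: a_k = -1, -3, -9, -27, -81, -243, -729, -2187, -6561, -19683, …
f∘r: x↦r, Dx↦Dx/r' in L_f ⇒ L₀.
h=∫h₀ ⇒ L = L₀·Dx.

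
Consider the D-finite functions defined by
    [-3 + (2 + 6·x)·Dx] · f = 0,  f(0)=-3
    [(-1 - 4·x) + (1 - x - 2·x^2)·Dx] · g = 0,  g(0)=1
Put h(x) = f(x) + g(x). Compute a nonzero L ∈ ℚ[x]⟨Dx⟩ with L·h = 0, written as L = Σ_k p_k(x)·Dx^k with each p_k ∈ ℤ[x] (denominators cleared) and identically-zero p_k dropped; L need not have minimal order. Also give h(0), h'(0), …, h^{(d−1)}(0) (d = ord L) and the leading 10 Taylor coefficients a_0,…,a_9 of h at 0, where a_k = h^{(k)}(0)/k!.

f: a_k = -3, -9/2, 27/8, -81/16, 1215/128, -5103/256, 45927/1024, -216513/2048, 8444007/32768, -42220035/65536, …
g: a_k = 1, 1, 3, 5, 11, 21, 43, 85, 171, 341, …
Sum ⇒ L₀ = lclm(L_f,L_g) in ℚ(x)⟨Dx⟩.
L = (45 + 207·x + 306·x^2 + 360·x^3) + (-33 - 174·x - 573·x^2 - 1044·x^3 - 900·x^4)·Dx + (-2 + 30·x + 138·x^2 - 38·x^3 - 504·x^4 - 360·x^5)·Dx^2  (order 2).
h: a_k = -2, -7/2, 51/8, -1/16, 2623/128, 273/256, 89959/1024, -42433/2048, 14047335/32768, -19872259/65536, …
ICs: h(0) = -2, h′(0) = -7/2.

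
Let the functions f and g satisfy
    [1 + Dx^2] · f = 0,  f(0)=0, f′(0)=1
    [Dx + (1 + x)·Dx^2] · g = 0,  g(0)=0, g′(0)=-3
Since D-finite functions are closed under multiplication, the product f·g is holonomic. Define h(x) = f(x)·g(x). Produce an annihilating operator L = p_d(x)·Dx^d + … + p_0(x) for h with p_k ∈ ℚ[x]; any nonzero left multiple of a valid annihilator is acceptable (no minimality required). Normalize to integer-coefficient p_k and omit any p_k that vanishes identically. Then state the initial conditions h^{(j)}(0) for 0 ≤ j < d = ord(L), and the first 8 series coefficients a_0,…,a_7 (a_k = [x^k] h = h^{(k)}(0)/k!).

f: a_k = 0, 1, 0, -1/6, 0, 1/120, 0, -1/5040, …
g: a_k = 0, -3, 3/2, -1, 3/4, -3/5, 1/2, -3/7, …
Sym-product of L_f,L_g gives L₀ (≤ ord 4).
L = (-3 + 6·x + 19·x^2 + 16·x^3 + 4·x^4) + (4 + 20·x + 24·x^2 + 8·x^3)·Dx + (20·x + 42·x^2 + 32·x^3 + 8·x^4)·Dx^2 + (4 + 20·x + 24·x^2 + 8·x^3)·Dx^3 + (3 + 14·x + 23·x^2 + 16·x^3 + 4·x^4)·Dx^4  (order 4).
h: a_k = 0, 0, -3, 3/2, -1/2, 1/2, -11/24, 31/80, …
ICs: h(0) = 0, h′(0) = 0, h′′(0) = -6, h′′′(0) = 9.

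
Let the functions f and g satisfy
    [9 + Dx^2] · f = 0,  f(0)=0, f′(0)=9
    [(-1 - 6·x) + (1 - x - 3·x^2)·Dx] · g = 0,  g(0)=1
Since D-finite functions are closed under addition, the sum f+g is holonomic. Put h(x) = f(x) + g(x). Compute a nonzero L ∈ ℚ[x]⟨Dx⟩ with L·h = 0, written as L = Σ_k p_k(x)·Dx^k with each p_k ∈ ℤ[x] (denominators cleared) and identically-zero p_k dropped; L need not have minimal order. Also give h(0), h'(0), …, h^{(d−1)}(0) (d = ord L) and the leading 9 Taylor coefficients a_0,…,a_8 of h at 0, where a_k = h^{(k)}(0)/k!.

f: a_k = 0, 9, 0, -27/2, 0, 243/40, 0, -729/560, 0, …
g: a_k = 1, 1, 4, 7, 19, 40, 97, 217, 508, …
Sum ⇒ L₀ = lclm(L_f,L_g) in ℚ(x)⟨Dx⟩.
L = (-459 - 2916·x - 1539·x^2 - 3888·x^3 - 3645·x^4 - 4374·x^5) + (153 - 153·x - 378·x^2 + 405·x^3 - 2187·x^5 - 2187·x^6)·Dx + (-51 - 324·x - 171·x^2 - 432·x^3 - 405·x^4 - 486·x^5)·Dx^2 + (17 - 17·x - 42·x^2 + 45·x^3 - 243·x^5 - 243·x^6)·Dx^3  (order 3).
h: a_k = 1, 10, 4, -13/2, 19, 1843/40, 97, 120791/560, 508, …
ICs: h(0) = 1, h′(0) = 10, h′′(0) = 8.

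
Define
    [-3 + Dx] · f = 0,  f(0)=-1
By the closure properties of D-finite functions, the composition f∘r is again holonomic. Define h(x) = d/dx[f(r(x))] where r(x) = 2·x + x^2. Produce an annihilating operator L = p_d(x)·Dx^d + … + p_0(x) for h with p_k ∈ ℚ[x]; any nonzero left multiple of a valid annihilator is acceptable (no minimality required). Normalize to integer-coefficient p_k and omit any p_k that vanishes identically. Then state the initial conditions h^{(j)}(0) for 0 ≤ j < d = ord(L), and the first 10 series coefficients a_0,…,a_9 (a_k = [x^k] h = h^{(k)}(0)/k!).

f: a_k = -1, -3, -9/2, -9/2, -27/8, -81/40, -81/80, -243/560, -729/4480, -243/4480, …
Substitute x→r, Dx→(1/r')Dx; clear ⇒ L₀.
Derive L from L₀ (diff closure).
L = (7 + 12·x + 6·x^2) + (-1 - x)·Dx  (order 1).
h: a_k = -6, -42, -162, -450, -999, -9369/5, -15363/5, -157761/35, -24057/4, -1034613/140, …
ICs: h(0) = -6.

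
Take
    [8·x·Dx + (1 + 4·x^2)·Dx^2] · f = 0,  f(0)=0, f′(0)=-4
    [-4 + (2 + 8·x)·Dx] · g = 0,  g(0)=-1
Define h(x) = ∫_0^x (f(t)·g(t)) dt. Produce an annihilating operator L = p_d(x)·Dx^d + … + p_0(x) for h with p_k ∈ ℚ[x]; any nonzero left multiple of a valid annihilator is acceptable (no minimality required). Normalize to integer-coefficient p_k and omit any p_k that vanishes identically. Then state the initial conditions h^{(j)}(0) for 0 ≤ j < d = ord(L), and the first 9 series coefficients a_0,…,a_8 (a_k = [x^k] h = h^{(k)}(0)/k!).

f: a_k = 0, -4, 0, 16/3, 0, -64/5, 0, 256/7, 0, …
g: a_k = -1, -2, 2, -4, 10, -28, 84, -264, 858, …
h₀=f·g: eliminate ⇒ L₀, order ≤ 2·1.
h=∫₀ˣh₀: take L = L₀·Dx.
L = (12 - 16·x - 16·x^2)·Dx + (-4 - 8·x + 48·x^2 + 64·x^3)·Dx^2 + (1 + 8·x + 20·x^2 + 32·x^3 + 64·x^4)·Dx^3  (order 3).
h: a_k = 0, 0, 2, 8/3, -10/3, 16/15, -124/45, 1744/105, -4526/105, …
ICs: h(0) = 0, h′(0) = 0, h′′(0) = 4.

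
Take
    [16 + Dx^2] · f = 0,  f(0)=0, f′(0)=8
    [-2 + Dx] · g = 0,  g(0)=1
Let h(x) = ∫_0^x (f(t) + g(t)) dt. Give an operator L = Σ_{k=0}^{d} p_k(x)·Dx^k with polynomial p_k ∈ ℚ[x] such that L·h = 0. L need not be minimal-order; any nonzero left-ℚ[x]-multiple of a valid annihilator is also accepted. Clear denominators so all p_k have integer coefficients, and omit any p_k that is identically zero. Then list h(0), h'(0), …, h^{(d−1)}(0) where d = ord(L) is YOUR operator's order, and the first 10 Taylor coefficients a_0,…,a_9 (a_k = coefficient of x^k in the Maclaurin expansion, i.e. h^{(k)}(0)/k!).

L = -32·Dx + 16·Dx^2 - 2·Dx^3 + Dx^4  (order 4).
h: a_k = 0, 1, 5, 2/3, -5, 2/15, 26/9, 4/315, -17/21, 2/2835, …
ICs: h(0) = 0, h′(0) = 1, h′′(0) = 10, h′′′(0) = 4.

f: a_k = 0, 8, 0, -64/3, 0, 256/15, 0, -2048/315, 0, 4096/2835, …
g: a_k = 1, 2, 2, 4/3, 2/3, 4/15, 4/45, 8/315, 2/315, 4/2835, …
L₀ := lclm(L_f,L_g); ord L₀ ≤ 2+1.
h=∫₀ˣh₀: take L = L₀·Dx.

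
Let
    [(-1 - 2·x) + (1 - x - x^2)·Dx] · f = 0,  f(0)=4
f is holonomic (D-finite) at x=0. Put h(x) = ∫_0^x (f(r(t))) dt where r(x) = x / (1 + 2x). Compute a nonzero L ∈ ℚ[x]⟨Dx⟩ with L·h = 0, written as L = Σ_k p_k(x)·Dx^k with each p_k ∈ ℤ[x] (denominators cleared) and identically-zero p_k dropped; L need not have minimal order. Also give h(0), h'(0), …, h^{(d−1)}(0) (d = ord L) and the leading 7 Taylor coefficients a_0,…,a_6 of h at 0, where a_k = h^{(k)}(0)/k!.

f: a_k = 4, 4, 8, 12, 20, 32, 52, …
L₀ from L_f via x↦r, Dx↦r'^{-1}Dx.
h=∫₀ˣh₀: take L = L₀·Dx.
L = (-1 - 4·x)·Dx + (1 + 5·x + 7·x^2 + 2·x^3)·Dx^2  (order 2).
h: a_k = 0, 4, 2, 0, -1, 12/5, -16/3, …
ICs: h(0) = 0, h′(0) = 4.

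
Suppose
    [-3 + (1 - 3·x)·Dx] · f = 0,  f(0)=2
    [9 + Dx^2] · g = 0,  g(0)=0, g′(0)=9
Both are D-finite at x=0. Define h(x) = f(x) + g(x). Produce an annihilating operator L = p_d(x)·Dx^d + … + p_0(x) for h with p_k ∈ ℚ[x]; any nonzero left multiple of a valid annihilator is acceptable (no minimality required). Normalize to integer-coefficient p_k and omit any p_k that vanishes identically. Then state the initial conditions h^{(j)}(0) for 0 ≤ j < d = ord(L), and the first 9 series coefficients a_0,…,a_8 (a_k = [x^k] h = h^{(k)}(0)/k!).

f: a_k = 2, 6, 18, 54, 162, 486, 1458, 4374, 13122, …
g: a_k = 0, 9, 0, -27/2, 0, 243/40, 0, -729/560, 0, …
Sum ⇒ L₀ = lclm(L_f,L_g) in ℚ(x)⟨Dx⟩.
L = (63 - 54·x + 81·x^2) + (-9 + 45·x - 81·x^2 + 81·x^3)·Dx + (7 - 6·x + 9·x^2)·Dx^2 + (-1 + 5·x - 9·x^2 + 9·x^3)·Dx^3  (order 3).
h: a_k = 2, 15, 18, 81/2, 162, 19683/40, 1458, 2448711/560, 13122, …
ICs: h(0) = 2, h′(0) = 15, h′′(0) = 36.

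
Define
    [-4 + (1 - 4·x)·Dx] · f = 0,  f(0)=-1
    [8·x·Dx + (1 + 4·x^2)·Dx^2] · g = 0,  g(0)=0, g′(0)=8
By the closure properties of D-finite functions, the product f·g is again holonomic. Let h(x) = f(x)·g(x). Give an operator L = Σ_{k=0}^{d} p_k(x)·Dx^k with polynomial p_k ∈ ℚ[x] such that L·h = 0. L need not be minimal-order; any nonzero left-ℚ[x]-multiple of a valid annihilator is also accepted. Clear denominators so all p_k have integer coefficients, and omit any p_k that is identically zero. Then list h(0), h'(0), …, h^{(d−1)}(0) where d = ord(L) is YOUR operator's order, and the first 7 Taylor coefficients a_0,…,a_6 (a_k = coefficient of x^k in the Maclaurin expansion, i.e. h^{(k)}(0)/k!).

L = 32·x + (8 - 8·x + 64·x^2)·Dx + (-1 + 4·x - 4·x^2 + 16·x^3)·Dx^2  (order 2).
h: a_k = 0, -8, -32, -352/3, -1408/3, -28544/15, -114176/15, …
ICs: h(0) = 0, h′(0) = -8.

f: a_k = -1, -4, -16, -64, -256, -1024, -4096, …
g: a_k = 0, 8, 0, -32/3, 0, 128/5, 0, …
f·g: L₀ = L_f ⊗_s L_g, ord ≤ 1·2.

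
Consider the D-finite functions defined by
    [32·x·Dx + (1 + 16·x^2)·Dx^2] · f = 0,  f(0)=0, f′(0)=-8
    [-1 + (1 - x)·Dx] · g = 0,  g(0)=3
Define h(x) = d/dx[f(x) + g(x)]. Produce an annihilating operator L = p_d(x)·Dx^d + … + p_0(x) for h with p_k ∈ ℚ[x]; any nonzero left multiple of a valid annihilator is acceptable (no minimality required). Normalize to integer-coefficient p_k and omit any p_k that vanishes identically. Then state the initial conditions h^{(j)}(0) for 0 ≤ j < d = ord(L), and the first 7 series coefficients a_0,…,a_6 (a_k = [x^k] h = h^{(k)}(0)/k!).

f: a_k = 0, -8, 0, 128/3, 0, -2048/5, 0, …
g: a_k = 3, 3, 3, 3, 3, 3, 3, …
h₀=f+g: left-lcm gives L₀, ord ≤ 3.
Derive L from L₀ (diff closure).
L = (32 - 128·x - 1536·x^2) + (-19 + 32·x + 656·x^2 - 1536·x^3)·Dx + (1 + 15·x + 240·x^3 - 256·x^4)·Dx^2  (order 2).
h: a_k = -5, 6, 137, 12, -2033, 18, 32789, …
ICs: h(0) = -5, h′(0) = 6.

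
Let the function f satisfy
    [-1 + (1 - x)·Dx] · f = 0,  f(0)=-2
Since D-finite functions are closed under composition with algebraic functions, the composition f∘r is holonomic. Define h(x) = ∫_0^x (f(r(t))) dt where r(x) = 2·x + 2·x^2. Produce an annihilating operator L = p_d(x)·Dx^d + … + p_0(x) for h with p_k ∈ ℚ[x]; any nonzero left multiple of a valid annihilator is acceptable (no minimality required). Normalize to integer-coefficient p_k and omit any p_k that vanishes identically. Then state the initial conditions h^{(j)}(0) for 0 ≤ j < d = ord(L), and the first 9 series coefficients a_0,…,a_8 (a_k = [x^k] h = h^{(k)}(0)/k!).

L = (2 + 4·x)·Dx + (-1 + 2·x + 2·x^2)·Dx^2  (order 2).
h: a_k = 0, -2, -2, -4, -8, -88/5, -40, -656/7, -224, …
ICs: h(0) = 0, h′(0) = -2.

f: a_k = -2, -2, -2, -2, -2, -2, -2, -2, -2, …
L₀ from L_f via x↦r, Dx↦r'^{-1}Dx.
Integrate: L := L₀·Dx.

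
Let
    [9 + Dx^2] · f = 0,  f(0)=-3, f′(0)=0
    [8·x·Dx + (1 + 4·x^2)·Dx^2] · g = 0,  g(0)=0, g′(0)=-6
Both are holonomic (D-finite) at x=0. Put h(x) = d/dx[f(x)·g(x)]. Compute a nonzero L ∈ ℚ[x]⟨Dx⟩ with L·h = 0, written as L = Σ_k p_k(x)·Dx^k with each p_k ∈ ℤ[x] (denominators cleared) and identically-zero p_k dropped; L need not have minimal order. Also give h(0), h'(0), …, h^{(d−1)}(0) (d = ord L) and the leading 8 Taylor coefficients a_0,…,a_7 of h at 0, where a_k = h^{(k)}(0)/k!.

f: a_k = -3, 0, 27/2, 0, -81/8, 0, 243/80, 0, …
g: a_k = 0, -6, 0, 8, 0, -96/5, 0, 384/7, …
f·g: L₀ = L_f ⊗_s L_g, ord ≤ 2·2.
Derive L from L₀ (diff closure).
L = (134325 + 1685016·x^2 + 9665136·x^4 + 17604864·x^6 + 22954752·x^8 + 28366848·x^10 + 26873856·x^12) + (77328·x + 1187136·x^3 + 5460480·x^5 + 10782720·x^7 + 14929920·x^9 + 11943936·x^11)·Dx + (17850 + 242160·x^2 + 1468896·x^4 + 3414528·x^6 + 5764608·x^8 + 7630848·x^10 + 5971968·x^12)·Dx^2 + (8592·x + 131904·x^3 + 606720·x^5 + 1198080·x^7 + 1658880·x^9 + 1327104·x^11)·Dx^3 + (325 + 6104·x^2 + 43888·x^4 + 162048·x^6 + 357120·x^8 + 497664·x^10 + 331776·x^12)·Dx^4  (order 4).
h: a_k = 18, 0, -315, 0, 4527/4, 0, -146439/40, 0, …
ICs: h(0) = 18, h′(0) = 0, h′′(0) = -630, h′′′(0) = 0.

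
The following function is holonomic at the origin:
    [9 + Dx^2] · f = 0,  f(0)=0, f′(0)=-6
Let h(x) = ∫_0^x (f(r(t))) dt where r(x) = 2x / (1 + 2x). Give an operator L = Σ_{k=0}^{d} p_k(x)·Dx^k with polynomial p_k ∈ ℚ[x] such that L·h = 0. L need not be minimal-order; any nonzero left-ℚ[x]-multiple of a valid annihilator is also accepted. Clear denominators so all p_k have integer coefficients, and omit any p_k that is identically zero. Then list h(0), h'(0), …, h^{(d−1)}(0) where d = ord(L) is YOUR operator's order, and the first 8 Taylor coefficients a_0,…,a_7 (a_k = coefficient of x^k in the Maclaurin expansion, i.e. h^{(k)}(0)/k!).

f: a_k = 0, -6, 0, 9, 0, -81/20, 0, 243/280, …
f∘r: x↦r, Dx↦Dx/r' in L_f ⇒ L₀.
Integrate: L := L₀·Dx.
L = 36·Dx + (4 + 24·x + 48·x^2 + 32·x^3)·Dx^2 + (1 + 8·x + 24·x^2 + 32·x^3 + 16·x^4)·Dx^3  (order 3).
h: a_k = 0, 0, -6, 8, 6, -336/5, 1172/5, -4080/7, …
ICs: h(0) = 0, h′(0) = 0, h′′(0) = -12.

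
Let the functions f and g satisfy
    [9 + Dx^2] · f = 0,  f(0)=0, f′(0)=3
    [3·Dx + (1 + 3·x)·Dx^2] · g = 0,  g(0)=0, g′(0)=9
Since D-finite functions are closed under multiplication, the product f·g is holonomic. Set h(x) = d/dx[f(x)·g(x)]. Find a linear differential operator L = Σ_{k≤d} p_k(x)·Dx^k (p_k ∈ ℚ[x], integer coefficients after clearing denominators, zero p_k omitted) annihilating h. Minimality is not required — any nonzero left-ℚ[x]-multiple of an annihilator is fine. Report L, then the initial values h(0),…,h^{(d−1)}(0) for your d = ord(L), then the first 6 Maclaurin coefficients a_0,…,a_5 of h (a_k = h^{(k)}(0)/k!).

f: a_k = 0, 3, 0, -9/2, 0, 81/40, …
g: a_k = 0, 9, -27/2, 27, -243/4, 729/5, …
h₀=f·g: eliminate ⇒ L₀, order ≤ 2·2.
Derive L from L₀ (diff closure).
L = (-675 - 3564·x - 10206·x^2 + 8748·x^3 + 94041·x^4 + 157464·x^5 + 78732·x^6) + (-216 - 864·x + 1620·x^2 + 14580·x^3 + 29160·x^4 + 17496·x^5)·Dx + (-84 - 396·x - 378·x^2 + 5832·x^3 + 23814·x^4 + 34992·x^5 + 17496·x^6)·Dx^2 + (-24 - 96·x + 180·x^2 + 1620·x^3 + 3240·x^4 + 1944·x^5)·Dx^3 + (-1 + 84·x^2 + 540·x^3 + 1485·x^4 + 1944·x^5 + 972·x^6)·Dx^4  (order 4).
h: a_k = 0, 54, -243/2, 162, -1215/2, 8019/4, …
ICs: h(0) = 0, h′(0) = 54, h′′(0) = -243, h′′′(0) = 972.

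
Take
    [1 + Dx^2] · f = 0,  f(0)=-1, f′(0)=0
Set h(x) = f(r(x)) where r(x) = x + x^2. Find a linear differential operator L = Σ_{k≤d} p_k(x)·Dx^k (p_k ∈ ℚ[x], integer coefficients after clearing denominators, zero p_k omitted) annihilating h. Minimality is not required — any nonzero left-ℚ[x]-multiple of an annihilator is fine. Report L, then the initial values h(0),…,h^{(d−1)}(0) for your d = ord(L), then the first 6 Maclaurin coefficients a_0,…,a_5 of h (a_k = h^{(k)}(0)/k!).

L = (1 + 6·x + 12·x^2 + 8·x^3) - 2·Dx + (1 + 2·x)·Dx^2  (order 2).
h: a_k = -1, 0, 1/2, 1, 11/24, -1/6, …
ICs: h(0) = -1, h′(0) = 0.

f: a_k = -1, 0, 1/2, 0, -1/24, 0, …
L₀ from L_f via x↦r, Dx↦r'^{-1}Dx.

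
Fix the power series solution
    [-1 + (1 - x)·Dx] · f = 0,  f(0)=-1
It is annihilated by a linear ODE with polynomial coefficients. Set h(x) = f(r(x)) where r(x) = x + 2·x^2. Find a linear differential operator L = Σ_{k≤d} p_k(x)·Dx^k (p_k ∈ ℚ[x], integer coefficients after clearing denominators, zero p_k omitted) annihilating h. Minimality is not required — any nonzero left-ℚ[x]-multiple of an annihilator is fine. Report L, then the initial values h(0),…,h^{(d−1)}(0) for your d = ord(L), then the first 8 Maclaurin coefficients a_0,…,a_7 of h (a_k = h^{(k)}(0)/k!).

L = (1 + 4·x) + (-1 + x + 2·x^2)·Dx  (order 1).
h: a_k = -1, -1, -3, -5, -11, -21, -43, -85, …
ICs: h(0) = -1.

f: a_k = -1, -1, -1, -1, -1, -1, -1, -1, …
Substitute x→r, Dx→(1/r')Dx; clear ⇒ L₀.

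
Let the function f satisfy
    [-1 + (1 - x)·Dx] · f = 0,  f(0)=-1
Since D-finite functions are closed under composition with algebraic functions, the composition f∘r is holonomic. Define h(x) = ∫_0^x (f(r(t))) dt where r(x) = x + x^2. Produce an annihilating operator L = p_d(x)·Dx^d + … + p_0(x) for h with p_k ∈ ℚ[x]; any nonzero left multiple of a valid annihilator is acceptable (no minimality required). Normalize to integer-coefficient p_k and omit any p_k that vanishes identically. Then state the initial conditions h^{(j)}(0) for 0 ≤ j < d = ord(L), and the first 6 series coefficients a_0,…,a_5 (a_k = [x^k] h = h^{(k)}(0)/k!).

L = (1 + 2·x)·Dx + (-1 + x + x^2)·Dx^2  (order 2).
h: a_k = 0, -1, -1/2, -2/3, -3/4, -1, …
ICs: h(0) = 0, h′(0) = -1.

f: a_k = -1, -1, -1, -1, -1, -1, …
Substitute x→r, Dx→(1/r')Dx; clear ⇒ L₀.
h=∫₀ˣh₀: take L = L₀·Dx.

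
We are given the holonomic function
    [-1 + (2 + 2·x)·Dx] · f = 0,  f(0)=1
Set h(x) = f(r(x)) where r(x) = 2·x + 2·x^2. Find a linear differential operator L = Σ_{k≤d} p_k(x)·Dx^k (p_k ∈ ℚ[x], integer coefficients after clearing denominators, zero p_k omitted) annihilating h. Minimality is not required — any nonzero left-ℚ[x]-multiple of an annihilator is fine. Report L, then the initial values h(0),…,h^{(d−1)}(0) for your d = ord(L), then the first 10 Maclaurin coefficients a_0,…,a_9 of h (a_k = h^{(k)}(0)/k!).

f: a_k = 1, 1/2, -1/8, 1/16, -5/128, 7/256, -21/1024, 33/2048, -429/32768, 715/65536, …
Substitute x→r, Dx→(1/r')Dx; clear ⇒ L₀.
L = (-1 - 2·x) + (1 + 2·x + 2·x^2)·Dx  (order 1).
h: a_k = 1, 1, 1/2, -1/2, 3/8, -1/8, -3/16, 7/16, -61/128, 27/128, …
ICs: h(0) = 1.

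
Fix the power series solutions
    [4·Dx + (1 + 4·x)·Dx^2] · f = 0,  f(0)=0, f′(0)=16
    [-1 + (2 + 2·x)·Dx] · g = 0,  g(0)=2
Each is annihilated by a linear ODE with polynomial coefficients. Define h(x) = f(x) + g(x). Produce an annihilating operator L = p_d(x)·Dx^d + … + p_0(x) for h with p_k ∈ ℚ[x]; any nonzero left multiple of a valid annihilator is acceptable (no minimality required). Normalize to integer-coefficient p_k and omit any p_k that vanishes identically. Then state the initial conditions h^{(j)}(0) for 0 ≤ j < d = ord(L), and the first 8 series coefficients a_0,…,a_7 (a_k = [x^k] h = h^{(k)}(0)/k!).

f: a_k = 0, 16, -32, 256/3, -256, 4096/5, -8192/3, 65536/7, …
g: a_k = 2, 1, -1/4, 1/8, -5/64, 7/128, -21/512, 33/1024, …
h₀=f+g: left-lcm gives L₀, ord ≤ 3.
L = (52 + 16·x)·Dx + (125 + 232·x + 80·x^2)·Dx^2 + (14 + 78·x + 96·x^2 + 32·x^3)·Dx^3  (order 3).
h: a_k = 2, 17, -129/4, 2051/24, -16389/64, 524323/640, -4194367/1536, 67109095/7168, …
ICs: h(0) = 2, h′(0) = 17, h′′(0) = -129/2.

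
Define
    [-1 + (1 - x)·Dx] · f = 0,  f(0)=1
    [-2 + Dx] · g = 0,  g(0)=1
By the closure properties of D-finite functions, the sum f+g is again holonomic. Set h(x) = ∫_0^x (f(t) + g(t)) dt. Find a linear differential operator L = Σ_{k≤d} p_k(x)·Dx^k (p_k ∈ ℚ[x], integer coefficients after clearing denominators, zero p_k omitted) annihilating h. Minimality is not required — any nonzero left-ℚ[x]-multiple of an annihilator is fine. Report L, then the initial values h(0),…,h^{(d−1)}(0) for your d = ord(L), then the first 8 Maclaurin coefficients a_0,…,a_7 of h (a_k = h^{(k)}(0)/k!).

L = -4·x·Dx + (-2 + 8·x - 4·x^2)·Dx^2 + (1 - 3·x + 2·x^2)·Dx^3  (order 3).
h: a_k = 0, 2, 3/2, 1, 7/12, 1/3, 19/90, 7/45, …
ICs: h(0) = 0, h′(0) = 2, h′′(0) = 3.

f: a_k = 1, 1, 1, 1, 1, 1, 1, 1, …
g: a_k = 1, 2, 2, 4/3, 2/3, 4/15, 4/45, 8/315, …
h₀=f+g: left-lcm gives L₀, ord ≤ 2.
Integrate: L := L₀·Dx.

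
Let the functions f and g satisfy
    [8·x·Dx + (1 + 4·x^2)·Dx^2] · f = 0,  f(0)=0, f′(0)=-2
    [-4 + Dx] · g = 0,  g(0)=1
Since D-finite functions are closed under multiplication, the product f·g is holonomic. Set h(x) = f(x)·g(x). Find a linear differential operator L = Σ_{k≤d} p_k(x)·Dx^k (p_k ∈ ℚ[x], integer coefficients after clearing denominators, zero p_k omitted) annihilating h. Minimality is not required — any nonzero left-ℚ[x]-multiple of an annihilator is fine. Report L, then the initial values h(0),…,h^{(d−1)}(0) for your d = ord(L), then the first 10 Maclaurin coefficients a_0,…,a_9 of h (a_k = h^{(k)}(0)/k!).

L = (16 - 32·x + 64·x^2) + (-8 + 8·x - 32·x^2)·Dx + (1 + 4·x^2)·Dx^2  (order 2).
h: a_k = 0, -2, -8, -40/3, -32/3, -32/5, -128/9, -1664/105, 6656/315, 31232/945, …
ICs: h(0) = 0, h′(0) = -2.

f: a_k = 0, -2, 0, 8/3, 0, -32/5, 0, 128/7, 0, -512/9, …
g: a_k = 1, 4, 8, 32/3, 32/3, 128/15, 256/45, 1024/315, 512/315, 2048/2835, …
Product ⇒ symmetric product L₀, ord ≤ 2.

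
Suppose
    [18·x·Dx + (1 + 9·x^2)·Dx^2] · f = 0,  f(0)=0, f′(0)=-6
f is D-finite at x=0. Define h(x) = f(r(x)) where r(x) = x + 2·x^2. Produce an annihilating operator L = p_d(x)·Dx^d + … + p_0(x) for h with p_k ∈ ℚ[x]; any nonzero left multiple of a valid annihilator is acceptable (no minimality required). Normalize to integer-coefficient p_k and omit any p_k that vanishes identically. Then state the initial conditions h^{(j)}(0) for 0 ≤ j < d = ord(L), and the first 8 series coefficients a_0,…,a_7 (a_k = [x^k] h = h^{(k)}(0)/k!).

L = (-4 + 18·x + 144·x^2 + 432·x^3 + 432·x^4)·Dx + (1 + 4·x + 9·x^2 + 72·x^3 + 180·x^4 + 144·x^5)·Dx^2  (order 2).
h: a_k = 0, -6, -12, 18, 108, 594/5, -828, -22842/7, …
ICs: h(0) = 0, h′(0) = -6.

f: a_k = 0, -6, 0, 18, 0, -486/5, 0, 4374/7, …
Substitute x→r, Dx→(1/r')Dx; clear ⇒ L₀.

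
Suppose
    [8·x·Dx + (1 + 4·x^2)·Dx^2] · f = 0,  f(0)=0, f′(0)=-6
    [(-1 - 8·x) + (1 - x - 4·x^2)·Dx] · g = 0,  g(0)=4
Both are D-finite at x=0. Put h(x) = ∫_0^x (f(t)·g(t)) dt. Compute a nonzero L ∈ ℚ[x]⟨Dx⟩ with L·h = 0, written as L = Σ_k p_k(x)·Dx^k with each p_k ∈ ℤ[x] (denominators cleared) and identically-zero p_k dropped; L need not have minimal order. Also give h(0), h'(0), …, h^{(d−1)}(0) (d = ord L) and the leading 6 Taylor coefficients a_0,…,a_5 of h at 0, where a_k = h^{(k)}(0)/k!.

L = (8 + 8·x + 96·x^2)·Dx + (2 + 8·x + 16·x^2 + 96·x^3)·Dx^2 + (-1 + x + 4·x^3 + 16·x^4)·Dx^3  (order 3).
h: a_k = 0, 0, -12, -8, -22, -184/5, …
ICs: h(0) = 0, h′(0) = 0, h′′(0) = -24.

f: a_k = 0, -6, 0, 8, 0, -96/5, …
g: a_k = 4, 4, 20, 36, 116, 260, …
Product ⇒ symmetric product L₀, ord ≤ 2.
h=∫₀ˣh₀: take L = L₀·Dx.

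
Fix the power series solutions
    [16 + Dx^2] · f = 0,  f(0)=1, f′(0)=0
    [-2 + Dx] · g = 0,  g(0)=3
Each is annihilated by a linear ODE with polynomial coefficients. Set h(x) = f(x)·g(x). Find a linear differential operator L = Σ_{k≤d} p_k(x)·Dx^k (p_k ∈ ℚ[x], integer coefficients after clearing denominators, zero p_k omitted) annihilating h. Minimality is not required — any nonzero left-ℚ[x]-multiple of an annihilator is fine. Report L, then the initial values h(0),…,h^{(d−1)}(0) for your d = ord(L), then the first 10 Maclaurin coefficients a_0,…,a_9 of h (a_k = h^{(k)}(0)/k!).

f: a_k = 1, 0, -8, 0, 32/3, 0, -256/45, 0, 512/315, 0, …
g: a_k = 3, 6, 6, 4, 2, 4/5, 4/15, 8/105, 2/105, 4/945, …
f·g: L₀ = L_f ⊗_s L_g, ord ≤ 2·1.
L = 20 - 4·Dx + Dx^2  (order 2).
h: a_k = 3, 6, -18, -44, -14, 164/5, 156/5, 232/105, -1054/105, -4796/945, …
ICs: h(0) = 3, h′(0) = 6.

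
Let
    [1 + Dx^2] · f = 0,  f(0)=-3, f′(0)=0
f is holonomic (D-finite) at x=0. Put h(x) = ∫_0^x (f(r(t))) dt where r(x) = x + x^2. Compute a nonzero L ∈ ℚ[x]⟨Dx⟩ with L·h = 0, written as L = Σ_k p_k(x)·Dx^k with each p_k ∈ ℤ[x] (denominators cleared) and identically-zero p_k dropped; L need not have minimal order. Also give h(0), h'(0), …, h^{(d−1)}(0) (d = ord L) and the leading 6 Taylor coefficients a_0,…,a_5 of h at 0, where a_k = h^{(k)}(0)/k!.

L = (1 + 6·x + 12·x^2 + 8·x^3)·Dx - 2·Dx^2 + (1 + 2·x)·Dx^3  (order 3).
h: a_k = 0, -3, 0, 1/2, 3/4, 11/40, …
ICs: h(0) = 0, h′(0) = -3, h′′(0) = 0.

f: a_k = -3, 0, 3/2, 0, -1/8, 0, …
Substitute x→r, Dx→(1/r')Dx; clear ⇒ L₀.
h=∫h₀ ⇒ L = L₀·Dx.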